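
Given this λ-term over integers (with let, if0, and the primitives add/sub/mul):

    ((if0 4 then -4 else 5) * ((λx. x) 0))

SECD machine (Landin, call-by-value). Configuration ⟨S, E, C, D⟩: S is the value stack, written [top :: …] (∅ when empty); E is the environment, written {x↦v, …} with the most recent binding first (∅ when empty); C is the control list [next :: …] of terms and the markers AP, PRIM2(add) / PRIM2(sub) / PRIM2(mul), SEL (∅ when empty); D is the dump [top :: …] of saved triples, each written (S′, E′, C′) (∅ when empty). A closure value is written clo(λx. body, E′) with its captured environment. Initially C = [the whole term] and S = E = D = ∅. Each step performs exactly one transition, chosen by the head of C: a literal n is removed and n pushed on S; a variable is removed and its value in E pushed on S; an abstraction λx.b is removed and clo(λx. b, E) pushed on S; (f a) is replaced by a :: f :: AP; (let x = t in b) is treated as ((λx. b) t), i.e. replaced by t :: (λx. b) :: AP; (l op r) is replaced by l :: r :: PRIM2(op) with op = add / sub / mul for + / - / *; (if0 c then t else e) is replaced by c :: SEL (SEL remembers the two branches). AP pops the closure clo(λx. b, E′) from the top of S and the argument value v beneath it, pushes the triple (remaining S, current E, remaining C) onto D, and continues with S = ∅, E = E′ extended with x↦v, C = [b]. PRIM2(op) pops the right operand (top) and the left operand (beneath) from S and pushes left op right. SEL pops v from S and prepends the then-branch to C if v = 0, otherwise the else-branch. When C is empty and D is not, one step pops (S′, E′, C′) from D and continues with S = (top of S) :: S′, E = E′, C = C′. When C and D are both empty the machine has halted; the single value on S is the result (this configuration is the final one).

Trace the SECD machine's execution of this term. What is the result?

t=0: ⟨S=∅; E=∅; C=[((if0 4 then -4 else 5) * ((λx. x) 0))]; D=∅⟩
t=1: ⟨S=∅; E=∅; C=[(if0 4 then -4 else 5) :: ((λx. x) 0) :: PRIM2(mul)]; D=∅⟩
t=2: ⟨S=∅; E=∅; C=[4 :: SEL :: ((λx. x) 0) :: PRIM2(mul)]; D=∅⟩
t=3: ⟨S=[4]; E=∅; C=[SEL :: ((λx. x) 0) :: PRIM2(mul)]; D=∅⟩
t=4: ⟨S=∅; E=∅; C=[5 :: ((λx. x) 0) :: PRIM2(mul)]; D=∅⟩
t=5: ⟨S=[5]; E=∅; C=[((λx. x) 0) :: PRIM2(mul)]; D=∅⟩
t=6: ⟨S=[5]; E=∅; C=[0 :: (λx. x) :: AP :: PRIM2(mul)]; D=∅⟩
t=7: ⟨S=[0 :: 5]; E=∅; C=[(λx. x) :: AP :: PRIM2(mul)]; D=∅⟩
t=8: ⟨S=[clo(λx. x, ∅) :: 0 :: 5]; E=∅; C=[AP :: PRIM2(mul)]; D=∅⟩
t=9: ⟨S=∅; E={x↦0}; C=[x]; D=[([5], ∅, [PRIM2(mul)])]⟩
t=10: ⟨S=[0]; E={x↦0}; C=∅; D=[([5], ∅, [PRIM2(mul)])]⟩
t=11: ⟨S=[0 :: 5]; E=∅; C=[PRIM2(mul)]; D=∅⟩
t=12: ⟨S=[0]; E=∅; C=∅; D=∅⟩
→ final value 0

Answer: 0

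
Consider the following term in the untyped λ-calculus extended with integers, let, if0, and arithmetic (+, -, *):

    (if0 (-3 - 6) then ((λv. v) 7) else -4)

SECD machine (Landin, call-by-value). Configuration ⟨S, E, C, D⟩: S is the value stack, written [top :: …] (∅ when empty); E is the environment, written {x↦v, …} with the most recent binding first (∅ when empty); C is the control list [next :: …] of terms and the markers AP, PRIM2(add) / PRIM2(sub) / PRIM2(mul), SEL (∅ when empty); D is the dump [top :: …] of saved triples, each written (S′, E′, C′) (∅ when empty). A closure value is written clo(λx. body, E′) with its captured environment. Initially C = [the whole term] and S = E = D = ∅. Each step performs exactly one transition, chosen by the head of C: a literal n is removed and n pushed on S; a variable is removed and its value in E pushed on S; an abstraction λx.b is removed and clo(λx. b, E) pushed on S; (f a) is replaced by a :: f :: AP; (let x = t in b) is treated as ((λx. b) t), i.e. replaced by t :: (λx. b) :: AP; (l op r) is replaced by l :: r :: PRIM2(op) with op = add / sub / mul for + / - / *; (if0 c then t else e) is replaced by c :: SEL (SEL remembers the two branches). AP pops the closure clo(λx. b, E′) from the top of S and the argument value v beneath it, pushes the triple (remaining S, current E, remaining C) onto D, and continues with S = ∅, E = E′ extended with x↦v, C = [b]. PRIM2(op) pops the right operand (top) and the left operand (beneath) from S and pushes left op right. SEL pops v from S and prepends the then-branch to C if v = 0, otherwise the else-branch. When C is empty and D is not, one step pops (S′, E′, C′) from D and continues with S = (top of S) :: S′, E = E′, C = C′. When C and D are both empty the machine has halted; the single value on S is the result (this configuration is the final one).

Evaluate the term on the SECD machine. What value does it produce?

Answer: -4

Execution trace:
step 0: <S=∅, E=∅, C=[(if0 (-3 - 6) then ((λv. v) 7) else -4)], D=∅>
step 1: <S=∅, E=∅, C=[(-3 - 6) :: SEL], D=∅>
step 2: <S=∅, E=∅, C=[-3 :: 6 :: PRIM2(sub) :: SEL], D=∅>
step 3: <S=[-3], E=∅, C=[6 :: PRIM2(sub) :: SEL], D=∅>
step 4: <S=[6 :: -3], E=∅, C=[PRIM2(sub) :: SEL], D=∅>
step 5: <S=[-9], E=∅, C=[SEL], D=∅>
step 6: <S=∅, E=∅, C=[-4], D=∅>
step 7: <S=[-4], E=∅, C=∅, D=∅>
→ final value -4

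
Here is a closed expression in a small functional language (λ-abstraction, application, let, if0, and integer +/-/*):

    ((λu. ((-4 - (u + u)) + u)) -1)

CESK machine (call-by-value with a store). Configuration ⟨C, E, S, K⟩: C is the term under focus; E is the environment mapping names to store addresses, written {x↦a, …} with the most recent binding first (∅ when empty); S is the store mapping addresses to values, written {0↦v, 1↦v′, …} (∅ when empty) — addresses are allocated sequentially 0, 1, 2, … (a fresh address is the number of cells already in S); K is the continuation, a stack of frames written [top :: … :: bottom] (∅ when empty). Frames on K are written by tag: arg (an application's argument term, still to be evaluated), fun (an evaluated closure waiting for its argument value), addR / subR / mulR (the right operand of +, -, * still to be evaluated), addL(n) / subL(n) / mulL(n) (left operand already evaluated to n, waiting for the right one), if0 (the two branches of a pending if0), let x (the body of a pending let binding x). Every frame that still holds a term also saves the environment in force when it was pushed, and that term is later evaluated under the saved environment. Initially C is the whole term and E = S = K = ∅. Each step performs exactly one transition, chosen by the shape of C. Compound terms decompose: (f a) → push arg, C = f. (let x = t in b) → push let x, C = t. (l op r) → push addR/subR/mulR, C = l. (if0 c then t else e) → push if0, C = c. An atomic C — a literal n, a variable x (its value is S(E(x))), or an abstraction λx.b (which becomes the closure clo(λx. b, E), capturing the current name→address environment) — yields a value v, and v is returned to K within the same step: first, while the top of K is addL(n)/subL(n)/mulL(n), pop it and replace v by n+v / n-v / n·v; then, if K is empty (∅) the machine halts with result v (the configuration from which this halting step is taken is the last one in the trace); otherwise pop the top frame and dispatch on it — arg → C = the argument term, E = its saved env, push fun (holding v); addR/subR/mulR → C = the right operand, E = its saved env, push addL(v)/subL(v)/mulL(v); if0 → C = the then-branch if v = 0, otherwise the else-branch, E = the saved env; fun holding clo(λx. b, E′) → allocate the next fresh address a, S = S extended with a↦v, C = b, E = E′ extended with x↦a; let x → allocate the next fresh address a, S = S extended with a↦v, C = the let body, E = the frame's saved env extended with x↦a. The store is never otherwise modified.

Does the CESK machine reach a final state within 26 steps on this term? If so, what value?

[0] [C=((λu. ((-4 - (u + u)) + u)) -1) | E=∅ | S=∅ | K=∅]
[1] [C=(λu. ((-4 - (u + u)) + u)) | E=∅ | S=∅ | K=[arg]]
[2] [C=-1 | E=∅ | S=∅ | K=[fun]]
[3] [C=((-4 - (u + u)) + u) | E={u↦0} | S={0↦-1} | K=∅]
[4] [C=(-4 - (u + u)) | E={u↦0} | S={0↦-1} | K=[addR]]
[5] [C=-4 | E={u↦0} | S={0↦-1} | K=[subR :: addR]]
[6] [C=(u + u) | E={u↦0} | S={0↦-1} | K=[subL(-4) :: addR]]
[7] [C=u | E={u↦0} | S={0↦-1} | K=[addR :: subL(-4) :: addR]]
[8] [C=u | E={u↦0} | S={0↦-1} | K=[addL(-1) :: subL(-4) :: addR]]
[9] [C=u | E={u↦0} | S={0↦-1} | K=[addL(-2)]]
→ final value -3

Answer: -3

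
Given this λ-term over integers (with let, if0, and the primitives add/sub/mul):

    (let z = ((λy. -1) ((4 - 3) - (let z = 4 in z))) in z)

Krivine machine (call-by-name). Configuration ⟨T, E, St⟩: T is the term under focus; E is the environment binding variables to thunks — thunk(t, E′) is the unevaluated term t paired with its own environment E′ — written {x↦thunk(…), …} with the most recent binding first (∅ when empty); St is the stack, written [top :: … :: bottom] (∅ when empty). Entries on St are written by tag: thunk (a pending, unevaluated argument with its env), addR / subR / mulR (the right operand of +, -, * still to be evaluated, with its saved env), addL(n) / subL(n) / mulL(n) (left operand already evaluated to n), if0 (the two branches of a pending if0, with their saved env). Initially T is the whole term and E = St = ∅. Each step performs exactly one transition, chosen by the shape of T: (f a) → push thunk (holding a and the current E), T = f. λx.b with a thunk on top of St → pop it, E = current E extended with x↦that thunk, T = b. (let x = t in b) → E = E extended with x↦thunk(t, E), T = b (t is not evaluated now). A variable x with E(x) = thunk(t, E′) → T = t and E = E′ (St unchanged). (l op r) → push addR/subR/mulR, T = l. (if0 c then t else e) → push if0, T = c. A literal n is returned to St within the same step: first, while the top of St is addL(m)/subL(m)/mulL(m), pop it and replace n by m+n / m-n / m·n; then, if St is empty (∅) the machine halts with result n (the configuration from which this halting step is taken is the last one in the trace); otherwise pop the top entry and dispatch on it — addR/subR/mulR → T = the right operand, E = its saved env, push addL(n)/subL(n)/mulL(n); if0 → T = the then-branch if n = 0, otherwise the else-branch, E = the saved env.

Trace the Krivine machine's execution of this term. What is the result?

[0] <T=(let z = ((λy. -1) ((4 - 3) - (let z = 4 in z))) in z), E=∅, St=∅>
[1] <T=z, E={z↦thunk(((λy. -1) ((4 - 3) - (let z = 4 in z))), ∅)}, St=∅>
[2] <T=((λy. -1) ((4 - 3) - (let z = 4 in z))), E=∅, St=∅>
[3] <T=(λy. -1), E=∅, St=[thunk]>
[4] <T=-1, E={y↦thunk(((4 - 3) - (let z = 4 in z)), ∅)}, St=∅>
→ final value -1

Answer: -1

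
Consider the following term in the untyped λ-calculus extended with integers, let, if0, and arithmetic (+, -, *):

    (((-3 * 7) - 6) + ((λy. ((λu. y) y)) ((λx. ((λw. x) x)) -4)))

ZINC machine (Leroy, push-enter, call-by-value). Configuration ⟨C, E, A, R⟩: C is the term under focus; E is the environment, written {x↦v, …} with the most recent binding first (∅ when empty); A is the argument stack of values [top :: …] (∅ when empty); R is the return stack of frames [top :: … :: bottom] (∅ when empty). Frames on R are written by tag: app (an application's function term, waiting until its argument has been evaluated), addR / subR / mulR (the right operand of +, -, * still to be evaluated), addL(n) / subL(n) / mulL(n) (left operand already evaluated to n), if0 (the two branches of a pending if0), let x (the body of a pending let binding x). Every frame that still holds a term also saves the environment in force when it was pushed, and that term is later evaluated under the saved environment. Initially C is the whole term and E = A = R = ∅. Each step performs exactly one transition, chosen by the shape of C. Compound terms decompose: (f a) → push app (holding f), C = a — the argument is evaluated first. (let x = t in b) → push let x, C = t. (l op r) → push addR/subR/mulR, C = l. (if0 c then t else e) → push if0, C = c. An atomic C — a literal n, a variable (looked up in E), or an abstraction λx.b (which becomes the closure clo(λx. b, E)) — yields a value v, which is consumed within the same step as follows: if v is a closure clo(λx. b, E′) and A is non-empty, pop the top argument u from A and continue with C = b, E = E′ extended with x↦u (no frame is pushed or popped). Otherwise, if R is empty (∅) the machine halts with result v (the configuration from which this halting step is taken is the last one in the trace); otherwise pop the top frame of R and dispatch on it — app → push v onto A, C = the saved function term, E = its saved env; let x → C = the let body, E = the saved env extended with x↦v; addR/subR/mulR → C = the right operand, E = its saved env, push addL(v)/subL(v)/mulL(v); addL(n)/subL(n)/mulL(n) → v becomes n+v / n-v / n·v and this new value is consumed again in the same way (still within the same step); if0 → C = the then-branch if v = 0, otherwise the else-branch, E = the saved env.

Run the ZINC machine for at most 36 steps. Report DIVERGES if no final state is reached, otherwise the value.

Answer: -31

Derivation:
t=0: <C=(((-3 * 7) - 6) + ((λy. ((λu. y) y)) ((λx. ((λw. x) x)) -4))), E=∅, A=∅, R=∅>
t=1: <C=((-3 * 7) - 6), E=∅, A=∅, R=[addR]>
t=2: <C=(-3 * 7), E=∅, A=∅, R=[subR :: addR]>
t=3: <C=-3, E=∅, A=∅, R=[mulR :: subR :: addR]>
t=4: <C=7, E=∅, A=∅, R=[mulL(-3) :: subR :: addR]>
t=5: <C=6, E=∅, A=∅, R=[subL(-21) :: addR]>
t=6: <C=((λy. ((λu. y) y)) ((λx. ((λw. x) x)) -4)), E=∅, A=∅, R=[addL(-27)]>
t=7: <C=((λx. ((λw. x) x)) -4), E=∅, A=∅, R=[app :: addL(-27)]>
t=8: <C=-4, E=∅, A=∅, R=[app :: app :: addL(-27)]>
t=9: <C=(λx. ((λw. x) x)), E=∅, A=[-4], R=[app :: addL(-27)]>
t=10: <C=((λw. x) x), E={x↦-4}, A=∅, R=[app :: addL(-27)]>
t=11: <C=x, E={x↦-4}, A=∅, R=[app :: app :: addL(-27)]>
t=12: <C=(λw. x), E={x↦-4}, A=[-4], R=[app :: addL(-27)]>
t=13: <C=x, E={w↦-4, x↦-4}, A=∅, R=[app :: addL(-27)]>
t=14: <C=(λy. ((λu. y) y)), E=∅, A=[-4], R=[addL(-27)]>
t=15: <C=((λu. y) y), E={y↦-4}, A=∅, R=[addL(-27)]>
t=16: <C=y, E={y↦-4}, A=∅, R=[app :: addL(-27)]>
t=17: <C=(λu. y), E={y↦-4}, A=[-4], R=[addL(-27)]>
t=18: <C=y, E={u↦-4, y↦-4}, A=∅, R=[addL(-27)]>
→ final value -31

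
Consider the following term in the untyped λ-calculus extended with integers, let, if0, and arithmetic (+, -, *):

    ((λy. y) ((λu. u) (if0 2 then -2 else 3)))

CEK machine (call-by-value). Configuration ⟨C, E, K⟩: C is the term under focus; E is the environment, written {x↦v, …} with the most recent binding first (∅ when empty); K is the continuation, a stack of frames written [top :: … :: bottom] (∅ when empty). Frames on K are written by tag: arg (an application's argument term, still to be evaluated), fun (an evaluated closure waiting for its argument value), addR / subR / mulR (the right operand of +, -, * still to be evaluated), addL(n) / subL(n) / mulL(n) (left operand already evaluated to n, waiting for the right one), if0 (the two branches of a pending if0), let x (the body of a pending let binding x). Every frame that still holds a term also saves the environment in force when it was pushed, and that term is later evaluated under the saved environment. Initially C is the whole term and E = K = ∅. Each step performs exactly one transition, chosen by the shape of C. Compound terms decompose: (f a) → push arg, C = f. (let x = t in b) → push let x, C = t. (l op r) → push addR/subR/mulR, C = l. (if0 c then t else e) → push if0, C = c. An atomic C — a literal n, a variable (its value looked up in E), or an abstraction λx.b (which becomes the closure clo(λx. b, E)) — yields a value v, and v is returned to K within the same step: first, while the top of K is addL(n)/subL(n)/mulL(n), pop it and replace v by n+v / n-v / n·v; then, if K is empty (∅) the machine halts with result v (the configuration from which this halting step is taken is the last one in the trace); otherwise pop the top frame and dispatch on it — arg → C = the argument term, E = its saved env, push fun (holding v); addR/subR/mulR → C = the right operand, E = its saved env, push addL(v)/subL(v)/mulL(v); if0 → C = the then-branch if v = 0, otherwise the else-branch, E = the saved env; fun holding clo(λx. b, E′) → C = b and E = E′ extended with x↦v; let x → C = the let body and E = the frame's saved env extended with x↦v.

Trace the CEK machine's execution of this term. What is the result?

Answer: 3

Execution trace:
0. [C=((λy. y) ((λu. u) (if0 2 then -2 else 3))) | E=∅ | K=∅]
1. [C=(λy. y) | E=∅ | K=[arg]]
2. [C=((λu. u) (if0 2 then -2 else 3)) | E=∅ | K=[fun]]
3. [C=(λu. u) | E=∅ | K=[arg :: fun]]
4. [C=(if0 2 then -2 else 3) | E=∅ | K=[fun :: fun]]
5. [C=2 | E=∅ | K=[if0 :: fun :: fun]]
6. [C=3 | E=∅ | K=[fun :: fun]]
7. [C=u | E={u↦3} | K=[fun]]
8. [C=y | E={y↦3} | K=∅]
→ final value 3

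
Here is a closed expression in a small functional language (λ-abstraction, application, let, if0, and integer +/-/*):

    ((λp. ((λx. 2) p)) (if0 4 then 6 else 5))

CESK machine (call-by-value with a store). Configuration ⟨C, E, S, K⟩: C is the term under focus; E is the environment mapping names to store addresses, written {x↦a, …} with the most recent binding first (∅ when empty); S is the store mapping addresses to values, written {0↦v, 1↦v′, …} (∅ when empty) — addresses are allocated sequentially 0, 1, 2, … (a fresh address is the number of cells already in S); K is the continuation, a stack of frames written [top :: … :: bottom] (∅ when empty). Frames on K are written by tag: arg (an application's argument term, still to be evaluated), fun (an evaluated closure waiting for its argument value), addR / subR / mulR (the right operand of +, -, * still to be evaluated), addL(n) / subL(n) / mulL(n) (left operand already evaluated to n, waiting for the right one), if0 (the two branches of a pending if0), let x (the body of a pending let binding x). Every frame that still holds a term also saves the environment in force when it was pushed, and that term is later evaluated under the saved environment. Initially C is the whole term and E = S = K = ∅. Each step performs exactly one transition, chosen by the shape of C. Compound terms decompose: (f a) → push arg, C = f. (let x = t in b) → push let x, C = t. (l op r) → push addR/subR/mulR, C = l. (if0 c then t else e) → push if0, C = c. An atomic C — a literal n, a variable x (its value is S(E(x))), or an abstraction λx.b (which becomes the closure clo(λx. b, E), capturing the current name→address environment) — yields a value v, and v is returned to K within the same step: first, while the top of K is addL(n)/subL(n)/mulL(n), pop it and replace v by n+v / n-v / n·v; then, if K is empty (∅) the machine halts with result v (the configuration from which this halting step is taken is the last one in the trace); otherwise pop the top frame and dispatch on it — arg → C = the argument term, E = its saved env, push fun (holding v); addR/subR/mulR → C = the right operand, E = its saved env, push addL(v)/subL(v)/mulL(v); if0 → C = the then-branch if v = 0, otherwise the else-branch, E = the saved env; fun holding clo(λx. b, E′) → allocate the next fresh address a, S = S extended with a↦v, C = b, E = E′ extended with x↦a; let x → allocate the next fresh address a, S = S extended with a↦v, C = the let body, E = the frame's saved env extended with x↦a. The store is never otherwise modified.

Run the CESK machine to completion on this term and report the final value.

Answer: 2

Machine steps:
step 0: [C=((λp. ((λx. 2) p)) (if0 4 then 6 else 5)) | E=∅ | S=∅ | K=∅]
step 1: [C=(λp. ((λx. 2) p)) | E=∅ | S=∅ | K=[arg]]
step 2: [C=(if0 4 then 6 else 5) | E=∅ | S=∅ | K=[fun]]
step 3: [C=4 | E=∅ | S=∅ | K=[if0 :: fun]]
step 4: [C=5 | E=∅ | S=∅ | K=[fun]]
step 5: [C=((λx. 2) p) | E={p↦0} | S={0↦5} | K=∅]
step 6: [C=(λx. 2) | E={p↦0} | S={0↦5} | K=[arg]]
step 7: [C=p | E={p↦0} | S={0↦5} | K=[fun]]
step 8: [C=2 | E={x↦1, p↦0} | S={0↦5, 1↦5} | K=∅]
→ final value 2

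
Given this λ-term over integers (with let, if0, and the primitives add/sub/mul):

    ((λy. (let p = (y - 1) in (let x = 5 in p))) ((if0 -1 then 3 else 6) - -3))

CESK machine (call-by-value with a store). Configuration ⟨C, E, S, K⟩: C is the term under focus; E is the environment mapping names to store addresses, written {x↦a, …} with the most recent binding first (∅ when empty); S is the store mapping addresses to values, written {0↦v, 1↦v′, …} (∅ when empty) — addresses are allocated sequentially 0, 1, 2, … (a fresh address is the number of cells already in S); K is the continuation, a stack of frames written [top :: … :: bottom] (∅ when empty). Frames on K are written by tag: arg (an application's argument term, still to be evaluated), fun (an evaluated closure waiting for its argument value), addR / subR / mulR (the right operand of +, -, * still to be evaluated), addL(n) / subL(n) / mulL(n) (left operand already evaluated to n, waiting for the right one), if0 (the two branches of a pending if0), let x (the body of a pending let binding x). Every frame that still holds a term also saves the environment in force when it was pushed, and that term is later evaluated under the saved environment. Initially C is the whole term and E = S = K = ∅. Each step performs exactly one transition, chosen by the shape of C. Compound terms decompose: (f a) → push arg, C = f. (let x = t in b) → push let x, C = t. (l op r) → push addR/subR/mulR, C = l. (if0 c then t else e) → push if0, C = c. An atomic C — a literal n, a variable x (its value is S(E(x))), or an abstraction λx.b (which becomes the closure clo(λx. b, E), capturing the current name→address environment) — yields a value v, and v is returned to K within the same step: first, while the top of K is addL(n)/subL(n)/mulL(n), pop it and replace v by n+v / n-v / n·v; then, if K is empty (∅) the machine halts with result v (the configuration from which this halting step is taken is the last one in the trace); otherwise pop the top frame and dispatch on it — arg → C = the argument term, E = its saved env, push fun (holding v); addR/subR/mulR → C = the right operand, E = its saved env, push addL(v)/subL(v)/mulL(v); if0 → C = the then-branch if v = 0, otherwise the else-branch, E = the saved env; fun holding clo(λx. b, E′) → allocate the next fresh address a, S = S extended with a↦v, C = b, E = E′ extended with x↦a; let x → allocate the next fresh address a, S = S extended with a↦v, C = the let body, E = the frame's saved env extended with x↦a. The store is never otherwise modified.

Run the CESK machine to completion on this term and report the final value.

step 0: [C=((λy. (let p = (y - 1) in (let x = 5 in p))) ((if0 -1 then 3 else 6) - -3)) | E=∅ | S=∅ | K=∅]
step 1: [C=(λy. (let p = (y - 1) in (let x = 5 in p))) | E=∅ | S=∅ | K=[arg]]
step 2: [C=((if0 -1 then 3 else 6) - -3) | E=∅ | S=∅ | K=[fun]]
step 3: [C=(if0 -1 then 3 else 6) | E=∅ | S=∅ | K=[subR :: fun]]
step 4: [C=-1 | E=∅ | S=∅ | K=[if0 :: subR :: fun]]
step 5: [C=6 | E=∅ | S=∅ | K=[subR :: fun]]
step 6: [C=-3 | E=∅ | S=∅ | K=[subL(6) :: fun]]
step 7: [C=(let p = (y - 1) in (let x = 5 in p)) | E={y↦0} | S={0↦9} | K=∅]
step 8: [C=(y - 1) | E={y↦0} | S={0↦9} | K=[let p]]
step 9: [C=y | E={y↦0} | S={0↦9} | K=[subR :: let p]]
step 10: [C=1 | E={y↦0} | S={0↦9} | K=[subL(9) :: let p]]
step 11: [C=(let x = 5 in p) | E={p↦1, y↦0} | S={0↦9, 1↦8} | K=∅]
step 12: [C=5 | E={p↦1, y↦0} | S={0↦9, 1↦8} | K=[let x]]
step 13: [C=p | E={x↦2, p↦1, y↦0} | S={0↦9, 1↦8, 2↦5} | K=∅]
→ final value 8

Answer: 8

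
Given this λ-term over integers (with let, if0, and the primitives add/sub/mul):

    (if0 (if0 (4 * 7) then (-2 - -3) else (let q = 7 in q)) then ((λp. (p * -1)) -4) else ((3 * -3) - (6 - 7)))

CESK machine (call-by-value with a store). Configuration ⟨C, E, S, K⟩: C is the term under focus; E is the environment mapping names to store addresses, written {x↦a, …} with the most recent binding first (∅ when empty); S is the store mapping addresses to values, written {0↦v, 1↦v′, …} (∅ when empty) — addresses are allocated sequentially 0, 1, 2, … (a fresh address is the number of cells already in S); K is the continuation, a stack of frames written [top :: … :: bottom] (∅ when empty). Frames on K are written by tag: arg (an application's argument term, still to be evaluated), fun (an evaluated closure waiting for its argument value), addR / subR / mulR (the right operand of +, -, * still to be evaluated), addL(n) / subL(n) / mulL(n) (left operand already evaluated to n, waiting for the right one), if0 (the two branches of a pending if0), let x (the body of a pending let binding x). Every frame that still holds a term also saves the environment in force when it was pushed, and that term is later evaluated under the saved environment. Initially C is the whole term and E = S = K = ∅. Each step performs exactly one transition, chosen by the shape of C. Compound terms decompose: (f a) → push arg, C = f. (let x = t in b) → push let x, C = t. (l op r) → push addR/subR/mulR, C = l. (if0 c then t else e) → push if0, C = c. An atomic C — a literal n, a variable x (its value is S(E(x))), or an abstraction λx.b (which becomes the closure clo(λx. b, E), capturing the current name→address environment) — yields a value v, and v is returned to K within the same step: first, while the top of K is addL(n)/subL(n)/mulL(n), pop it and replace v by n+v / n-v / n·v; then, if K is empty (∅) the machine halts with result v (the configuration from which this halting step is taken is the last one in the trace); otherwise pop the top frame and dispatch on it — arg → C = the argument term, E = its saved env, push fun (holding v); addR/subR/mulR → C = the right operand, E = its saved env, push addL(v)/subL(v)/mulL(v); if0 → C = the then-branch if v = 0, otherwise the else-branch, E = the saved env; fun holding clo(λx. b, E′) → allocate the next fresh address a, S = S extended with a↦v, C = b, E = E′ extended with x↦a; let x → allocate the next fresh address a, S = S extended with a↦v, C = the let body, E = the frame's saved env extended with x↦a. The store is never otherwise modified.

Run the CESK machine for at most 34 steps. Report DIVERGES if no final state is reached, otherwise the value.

t=0: ⟨C=(if0 (if0 (4 * 7) then (-2 - -3) else (let q = 7 in q)) then ((λp. (p * -1)) -4) else ((3 * -3) - (6 - 7))); E=∅; S=∅; K=∅⟩
t=1: ⟨C=(if0 (4 * 7) then (-2 - -3) else (let q = 7 in q)); E=∅; S=∅; K=[if0]⟩
t=2: ⟨C=(4 * 7); E=∅; S=∅; K=[if0 :: if0]⟩
t=3: ⟨C=4; E=∅; S=∅; K=[mulR :: if0 :: if0]⟩
t=4: ⟨C=7; E=∅; S=∅; K=[mulL(4) :: if0 :: if0]⟩
t=5: ⟨C=(let q = 7 in q); E=∅; S=∅; K=[if0]⟩
t=6: ⟨C=7; E=∅; S=∅; K=[let q :: if0]⟩
t=7: ⟨C=q; E={q↦0}; S={0↦7}; K=[if0]⟩
t=8: ⟨C=((3 * -3) - (6 - 7)); E=∅; S={0↦7}; K=∅⟩
t=9: ⟨C=(3 * -3); E=∅; S={0↦7}; K=[subR]⟩
t=10: ⟨C=3; E=∅; S={0↦7}; K=[mulR :: subR]⟩
t=11: ⟨C=-3; E=∅; S={0↦7}; K=[mulL(3) :: subR]⟩
t=12: ⟨C=(6 - 7); E=∅; S={0↦7}; K=[subL(-9)]⟩
t=13: ⟨C=6; E=∅; S={0↦7}; K=[subR :: subL(-9)]⟩
t=14: ⟨C=7; E=∅; S={0↦7}; K=[subL(6) :: subL(-9)]⟩
→ final value -8

Answer: -8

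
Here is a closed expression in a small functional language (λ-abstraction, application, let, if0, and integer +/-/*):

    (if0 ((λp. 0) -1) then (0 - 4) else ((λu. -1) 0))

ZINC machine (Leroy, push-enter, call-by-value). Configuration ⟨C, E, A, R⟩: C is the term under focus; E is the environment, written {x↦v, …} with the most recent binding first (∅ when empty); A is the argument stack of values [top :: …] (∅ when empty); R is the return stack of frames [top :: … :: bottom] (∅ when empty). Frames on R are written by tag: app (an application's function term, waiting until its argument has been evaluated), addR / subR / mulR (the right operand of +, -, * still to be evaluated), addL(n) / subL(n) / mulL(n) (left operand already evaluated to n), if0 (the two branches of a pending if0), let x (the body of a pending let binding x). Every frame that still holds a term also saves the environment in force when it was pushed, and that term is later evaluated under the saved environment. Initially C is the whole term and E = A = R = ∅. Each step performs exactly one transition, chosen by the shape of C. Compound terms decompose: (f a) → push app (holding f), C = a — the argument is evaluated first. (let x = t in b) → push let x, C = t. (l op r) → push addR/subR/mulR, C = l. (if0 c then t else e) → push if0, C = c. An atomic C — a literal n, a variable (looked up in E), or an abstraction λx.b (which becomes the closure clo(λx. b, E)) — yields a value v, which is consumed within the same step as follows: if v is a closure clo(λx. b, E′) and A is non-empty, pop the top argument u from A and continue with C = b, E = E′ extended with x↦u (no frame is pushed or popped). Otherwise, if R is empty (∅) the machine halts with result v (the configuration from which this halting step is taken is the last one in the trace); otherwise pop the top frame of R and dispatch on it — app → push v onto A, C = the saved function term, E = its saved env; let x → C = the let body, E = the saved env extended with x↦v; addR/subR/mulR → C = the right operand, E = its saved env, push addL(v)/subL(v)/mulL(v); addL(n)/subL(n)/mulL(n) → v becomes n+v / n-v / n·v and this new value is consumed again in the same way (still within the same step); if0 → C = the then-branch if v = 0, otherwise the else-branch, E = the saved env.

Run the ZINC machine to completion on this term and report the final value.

t=0: ⟨C=(if0 ((λp. 0) -1) then (0 - 4) else ((λu. -1) 0)); E=∅; A=∅; R=∅⟩
t=1: ⟨C=((λp. 0) -1); E=∅; A=∅; R=[if0]⟩
t=2: ⟨C=-1; E=∅; A=∅; R=[app :: if0]⟩
t=3: ⟨C=(λp. 0); E=∅; A=[-1]; R=[if0]⟩
t=4: ⟨C=0; E={p↦-1}; A=∅; R=[if0]⟩
t=5: ⟨C=(0 - 4); E=∅; A=∅; R=∅⟩
t=6: ⟨C=0; E=∅; A=∅; R=[subR]⟩
t=7: ⟨C=4; E=∅; A=∅; R=[subL(0)]⟩
→ final value -4

Answer: -4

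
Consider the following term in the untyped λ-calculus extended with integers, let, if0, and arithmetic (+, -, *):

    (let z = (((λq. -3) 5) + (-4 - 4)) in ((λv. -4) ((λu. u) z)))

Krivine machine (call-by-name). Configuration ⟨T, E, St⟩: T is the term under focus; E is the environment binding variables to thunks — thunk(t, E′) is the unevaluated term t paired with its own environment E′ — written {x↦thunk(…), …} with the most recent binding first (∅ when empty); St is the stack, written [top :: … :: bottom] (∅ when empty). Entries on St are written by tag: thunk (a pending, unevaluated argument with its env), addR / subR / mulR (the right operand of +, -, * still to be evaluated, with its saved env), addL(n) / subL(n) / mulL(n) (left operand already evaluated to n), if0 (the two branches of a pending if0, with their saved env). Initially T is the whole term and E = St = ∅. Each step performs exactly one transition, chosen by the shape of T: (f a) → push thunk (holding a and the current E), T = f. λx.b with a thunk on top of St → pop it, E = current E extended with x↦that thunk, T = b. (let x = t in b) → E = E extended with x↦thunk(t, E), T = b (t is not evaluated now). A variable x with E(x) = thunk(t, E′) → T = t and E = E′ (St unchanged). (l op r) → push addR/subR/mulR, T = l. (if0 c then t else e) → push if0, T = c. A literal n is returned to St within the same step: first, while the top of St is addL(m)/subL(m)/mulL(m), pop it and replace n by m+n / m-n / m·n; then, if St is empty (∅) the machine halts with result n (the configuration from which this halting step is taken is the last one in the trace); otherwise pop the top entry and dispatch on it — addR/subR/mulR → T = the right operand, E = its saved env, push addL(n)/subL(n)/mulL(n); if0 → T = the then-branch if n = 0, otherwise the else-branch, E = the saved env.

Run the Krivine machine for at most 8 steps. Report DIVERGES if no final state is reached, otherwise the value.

step 0: [T=(let z = (((λq. -3) 5) + (-4 - 4)) in ((λv. -4) ((λu. u) z))) | E=∅ | St=∅]
step 1: [T=((λv. -4) ((λu. u) z)) | E={z↦thunk((((λq. -3) 5) + (-4 - 4)), ∅)} | St=∅]
step 2: [T=(λv. -4) | E={z↦thunk((((λq. -3) 5) + (-4 - 4)), ∅)} | St=[thunk]]
step 3: [T=-4 | E={v↦thunk(((λu. u) z), {z↦thunk((((λq. -3) 5) + (-4 - 4)), ∅)}), z↦thunk((((λq. -3) 5) + (-4 - 4)), ∅)} | St=∅]
→ final value -4

Answer: -4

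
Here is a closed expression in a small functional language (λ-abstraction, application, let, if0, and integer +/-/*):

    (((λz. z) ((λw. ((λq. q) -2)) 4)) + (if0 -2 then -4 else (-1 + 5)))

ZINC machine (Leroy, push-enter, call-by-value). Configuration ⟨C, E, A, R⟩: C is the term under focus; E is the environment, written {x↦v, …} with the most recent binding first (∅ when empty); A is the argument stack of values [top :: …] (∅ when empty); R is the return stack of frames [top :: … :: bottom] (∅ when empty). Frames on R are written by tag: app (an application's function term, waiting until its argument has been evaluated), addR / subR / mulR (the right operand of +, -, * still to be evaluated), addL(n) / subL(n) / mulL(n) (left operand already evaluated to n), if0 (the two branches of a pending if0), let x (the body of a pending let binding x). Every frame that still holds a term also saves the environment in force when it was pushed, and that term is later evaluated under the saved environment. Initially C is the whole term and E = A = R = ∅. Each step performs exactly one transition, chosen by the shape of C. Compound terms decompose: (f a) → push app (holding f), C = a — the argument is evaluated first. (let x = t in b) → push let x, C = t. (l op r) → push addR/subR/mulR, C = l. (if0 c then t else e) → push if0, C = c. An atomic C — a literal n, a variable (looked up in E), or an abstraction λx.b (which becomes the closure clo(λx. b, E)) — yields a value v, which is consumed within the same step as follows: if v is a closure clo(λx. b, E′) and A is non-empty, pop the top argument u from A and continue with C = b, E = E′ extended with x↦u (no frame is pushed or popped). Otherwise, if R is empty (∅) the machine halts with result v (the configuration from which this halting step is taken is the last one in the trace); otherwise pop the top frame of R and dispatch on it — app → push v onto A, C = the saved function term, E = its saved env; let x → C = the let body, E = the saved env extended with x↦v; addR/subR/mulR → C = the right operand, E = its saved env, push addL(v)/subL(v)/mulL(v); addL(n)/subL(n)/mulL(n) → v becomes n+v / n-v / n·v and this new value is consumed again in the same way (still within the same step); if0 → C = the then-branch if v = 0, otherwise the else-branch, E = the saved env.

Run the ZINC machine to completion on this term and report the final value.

Answer: 2

Execution trace:
0. <C=(((λz. z) ((λw. ((λq. q) -2)) 4)) + (if0 -2 then -4 else (-1 + 5))), E=∅, A=∅, R=∅>
1. <C=((λz. z) ((λw. ((λq. q) -2)) 4)), E=∅, A=∅, R=[addR]>
2. <C=((λw. ((λq. q) -2)) 4), E=∅, A=∅, R=[app :: addR]>
3. <C=4, E=∅, A=∅, R=[app :: app :: addR]>
4. <C=(λw. ((λq. q) -2)), E=∅, A=[4], R=[app :: addR]>
5. <C=((λq. q) -2), E={w↦4}, A=∅, R=[app :: addR]>
6. <C=-2, E={w↦4}, A=∅, R=[app :: app :: addR]>
7. <C=(λq. q), E={w↦4}, A=[-2], R=[app :: addR]>
8. <C=q, E={q↦-2, w↦4}, A=∅, R=[app :: addR]>
9. <C=(λz. z), E=∅, A=[-2], R=[addR]>
10. <C=z, E={z↦-2}, A=∅, R=[addR]>
11. <C=(if0 -2 then -4 else (-1 + 5)), E=∅, A=∅, R=[addL(-2)]>
12. <C=-2, E=∅, A=∅, R=[if0 :: addL(-2)]>
13. <C=(-1 + 5), E=∅, A=∅, R=[addL(-2)]>
14. <C=-1, E=∅, A=∅, R=[addR :: addL(-2)]>
15. <C=5, E=∅, A=∅, R=[addL(-1) :: addL(-2)]>
→ final value 2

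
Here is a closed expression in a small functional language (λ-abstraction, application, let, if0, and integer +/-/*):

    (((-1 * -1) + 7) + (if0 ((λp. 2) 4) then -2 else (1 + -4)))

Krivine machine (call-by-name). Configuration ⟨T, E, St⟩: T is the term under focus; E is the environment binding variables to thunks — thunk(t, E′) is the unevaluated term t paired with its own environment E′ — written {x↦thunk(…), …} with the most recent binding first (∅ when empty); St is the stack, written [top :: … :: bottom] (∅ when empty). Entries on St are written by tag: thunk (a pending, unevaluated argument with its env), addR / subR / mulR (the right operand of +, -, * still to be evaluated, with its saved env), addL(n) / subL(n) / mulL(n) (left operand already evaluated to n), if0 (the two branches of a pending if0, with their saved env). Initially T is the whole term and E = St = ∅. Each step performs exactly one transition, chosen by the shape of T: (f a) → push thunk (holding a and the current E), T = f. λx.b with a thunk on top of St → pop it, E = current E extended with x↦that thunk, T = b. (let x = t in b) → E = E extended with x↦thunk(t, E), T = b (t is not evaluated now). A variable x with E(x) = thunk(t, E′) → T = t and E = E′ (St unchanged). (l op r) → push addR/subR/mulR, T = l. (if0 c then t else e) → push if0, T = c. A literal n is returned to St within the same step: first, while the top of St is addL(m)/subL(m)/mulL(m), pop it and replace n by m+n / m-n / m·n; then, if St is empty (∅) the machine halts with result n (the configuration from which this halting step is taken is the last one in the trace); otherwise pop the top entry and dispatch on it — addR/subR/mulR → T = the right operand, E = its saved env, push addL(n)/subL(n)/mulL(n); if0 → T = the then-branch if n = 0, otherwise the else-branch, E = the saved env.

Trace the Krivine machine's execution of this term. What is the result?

Answer: 5

Execution trace:
step 0: [T=(((-1 * -1) + 7) + (if0 ((λp. 2) 4) then -2 else (1 + -4))) | E=∅ | St=∅]
step 1: [T=((-1 * -1) + 7) | E=∅ | St=[addR]]
step 2: [T=(-1 * -1) | E=∅ | St=[addR :: addR]]
step 3: [T=-1 | E=∅ | St=[mulR :: addR :: addR]]
step 4: [T=-1 | E=∅ | St=[mulL(-1) :: addR :: addR]]
step 5: [T=7 | E=∅ | St=[addL(1) :: addR]]
step 6: [T=(if0 ((λp. 2) 4) then -2 else (1 + -4)) | E=∅ | St=[addL(8)]]
step 7: [T=((λp. 2) 4) | E=∅ | St=[if0 :: addL(8)]]
step 8: [T=(λp. 2) | E=∅ | St=[thunk :: if0 :: addL(8)]]
step 9: [T=2 | E={p↦thunk(4, ∅)} | St=[if0 :: addL(8)]]
step 10: [T=(1 + -4) | E=∅ | St=[addL(8)]]
step 11: [T=1 | E=∅ | St=[addR :: addL(8)]]
step 12: [T=-4 | E=∅ | St=[addL(1) :: addL(8)]]
→ final value 5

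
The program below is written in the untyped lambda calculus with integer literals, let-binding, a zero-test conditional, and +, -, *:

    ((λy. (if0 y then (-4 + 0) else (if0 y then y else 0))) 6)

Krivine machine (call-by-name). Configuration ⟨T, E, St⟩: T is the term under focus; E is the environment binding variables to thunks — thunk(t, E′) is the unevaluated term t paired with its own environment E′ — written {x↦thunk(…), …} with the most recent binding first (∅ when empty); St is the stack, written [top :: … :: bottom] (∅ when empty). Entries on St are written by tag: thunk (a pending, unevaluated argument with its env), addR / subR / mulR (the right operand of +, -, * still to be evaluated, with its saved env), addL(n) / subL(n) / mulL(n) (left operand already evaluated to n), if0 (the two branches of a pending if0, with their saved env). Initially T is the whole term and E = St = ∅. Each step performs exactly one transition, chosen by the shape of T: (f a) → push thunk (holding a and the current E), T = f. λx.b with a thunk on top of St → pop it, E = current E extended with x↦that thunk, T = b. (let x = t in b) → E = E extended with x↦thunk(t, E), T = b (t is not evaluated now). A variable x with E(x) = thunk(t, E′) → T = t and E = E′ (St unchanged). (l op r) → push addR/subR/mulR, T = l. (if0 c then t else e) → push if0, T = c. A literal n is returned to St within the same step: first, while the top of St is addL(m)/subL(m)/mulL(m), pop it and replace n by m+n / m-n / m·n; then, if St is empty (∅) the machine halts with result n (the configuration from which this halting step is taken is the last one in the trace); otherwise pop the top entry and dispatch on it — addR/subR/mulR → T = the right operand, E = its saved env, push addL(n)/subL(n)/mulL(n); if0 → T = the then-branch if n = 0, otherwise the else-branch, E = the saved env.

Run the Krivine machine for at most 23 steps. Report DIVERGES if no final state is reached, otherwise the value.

step 0: <T=((λy. (if0 y then (-4 + 0) else (if0 y then y else 0))) 6), E=∅, St=∅>
step 1: <T=(λy. (if0 y then (-4 + 0) else (if0 y then y else 0))), E=∅, St=[thunk]>
step 2: <T=(if0 y then (-4 + 0) else (if0 y then y else 0)), E={y↦thunk(6, ∅)}, St=∅>
step 3: <T=y, E={y↦thunk(6, ∅)}, St=[if0]>
step 4: <T=6, E=∅, St=[if0]>
step 5: <T=(if0 y then y else 0), E={y↦thunk(6, ∅)}, St=∅>
step 6: <T=y, E={y↦thunk(6, ∅)}, St=[if0]>
step 7: <T=6, E=∅, St=[if0]>
step 8: <T=0, E={y↦thunk(6, ∅)}, St=∅>
→ final value 0

Answer: 0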